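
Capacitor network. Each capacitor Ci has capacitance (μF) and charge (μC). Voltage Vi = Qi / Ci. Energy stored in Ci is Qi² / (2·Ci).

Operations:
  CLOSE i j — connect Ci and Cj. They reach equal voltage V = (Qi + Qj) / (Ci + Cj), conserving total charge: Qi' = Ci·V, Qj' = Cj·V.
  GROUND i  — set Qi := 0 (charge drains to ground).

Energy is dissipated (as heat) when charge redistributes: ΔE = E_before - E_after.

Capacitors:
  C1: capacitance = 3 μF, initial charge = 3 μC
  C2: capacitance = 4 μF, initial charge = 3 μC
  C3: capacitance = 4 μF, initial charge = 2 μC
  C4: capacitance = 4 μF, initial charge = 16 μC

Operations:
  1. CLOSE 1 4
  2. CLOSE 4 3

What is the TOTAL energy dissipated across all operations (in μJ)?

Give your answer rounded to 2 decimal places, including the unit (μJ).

Answer: 12.62 μJ

Derivation:
Initial: C1(3μF, Q=3μC, V=1.00V), C2(4μF, Q=3μC, V=0.75V), C3(4μF, Q=2μC, V=0.50V), C4(4μF, Q=16μC, V=4.00V)
Op 1: CLOSE 1-4: Q_total=19.00, C_total=7.00, V=2.71; Q1=8.14, Q4=10.86; dissipated=7.714
Op 2: CLOSE 4-3: Q_total=12.86, C_total=8.00, V=1.61; Q4=6.43, Q3=6.43; dissipated=4.903
Total dissipated: 12.617 μJ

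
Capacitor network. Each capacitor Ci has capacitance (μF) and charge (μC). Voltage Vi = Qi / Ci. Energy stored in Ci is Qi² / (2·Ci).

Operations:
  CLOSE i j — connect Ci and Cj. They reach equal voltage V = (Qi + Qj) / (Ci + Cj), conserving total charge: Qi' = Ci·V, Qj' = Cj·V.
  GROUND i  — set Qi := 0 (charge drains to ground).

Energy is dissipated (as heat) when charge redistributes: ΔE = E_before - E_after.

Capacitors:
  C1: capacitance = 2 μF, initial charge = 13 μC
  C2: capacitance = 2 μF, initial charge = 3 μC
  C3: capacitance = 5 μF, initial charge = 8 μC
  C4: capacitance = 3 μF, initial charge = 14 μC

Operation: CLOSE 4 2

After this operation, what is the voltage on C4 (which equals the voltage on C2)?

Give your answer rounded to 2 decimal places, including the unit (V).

Answer: 3.40 V

Derivation:
Initial: C1(2μF, Q=13μC, V=6.50V), C2(2μF, Q=3μC, V=1.50V), C3(5μF, Q=8μC, V=1.60V), C4(3μF, Q=14μC, V=4.67V)
Op 1: CLOSE 4-2: Q_total=17.00, C_total=5.00, V=3.40; Q4=10.20, Q2=6.80; dissipated=6.017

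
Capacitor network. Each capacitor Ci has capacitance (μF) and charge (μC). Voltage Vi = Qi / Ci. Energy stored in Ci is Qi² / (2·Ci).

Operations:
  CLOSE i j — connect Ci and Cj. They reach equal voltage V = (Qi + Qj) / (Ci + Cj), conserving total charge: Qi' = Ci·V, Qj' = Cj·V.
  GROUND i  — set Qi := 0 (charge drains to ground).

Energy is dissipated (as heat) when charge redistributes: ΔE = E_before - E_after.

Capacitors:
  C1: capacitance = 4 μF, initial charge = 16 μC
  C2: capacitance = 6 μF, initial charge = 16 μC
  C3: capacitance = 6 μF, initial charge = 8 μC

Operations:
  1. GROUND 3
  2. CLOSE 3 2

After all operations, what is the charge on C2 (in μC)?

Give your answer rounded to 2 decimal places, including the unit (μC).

Initial: C1(4μF, Q=16μC, V=4.00V), C2(6μF, Q=16μC, V=2.67V), C3(6μF, Q=8μC, V=1.33V)
Op 1: GROUND 3: Q3=0; energy lost=5.333
Op 2: CLOSE 3-2: Q_total=16.00, C_total=12.00, V=1.33; Q3=8.00, Q2=8.00; dissipated=10.667
Final charges: Q1=16.00, Q2=8.00, Q3=8.00

Answer: 8.00 μC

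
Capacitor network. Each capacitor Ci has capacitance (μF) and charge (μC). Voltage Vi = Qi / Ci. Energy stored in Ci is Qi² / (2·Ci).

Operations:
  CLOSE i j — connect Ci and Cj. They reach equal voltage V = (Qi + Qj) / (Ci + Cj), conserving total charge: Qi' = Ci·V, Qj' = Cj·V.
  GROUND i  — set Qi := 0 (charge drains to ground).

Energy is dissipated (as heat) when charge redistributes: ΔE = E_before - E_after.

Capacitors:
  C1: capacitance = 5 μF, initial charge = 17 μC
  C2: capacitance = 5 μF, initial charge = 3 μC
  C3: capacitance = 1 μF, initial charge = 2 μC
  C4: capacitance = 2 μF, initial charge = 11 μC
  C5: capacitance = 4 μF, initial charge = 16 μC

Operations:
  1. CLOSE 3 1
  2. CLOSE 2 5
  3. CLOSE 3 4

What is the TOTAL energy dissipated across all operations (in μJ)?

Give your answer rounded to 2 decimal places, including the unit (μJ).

Initial: C1(5μF, Q=17μC, V=3.40V), C2(5μF, Q=3μC, V=0.60V), C3(1μF, Q=2μC, V=2.00V), C4(2μF, Q=11μC, V=5.50V), C5(4μF, Q=16μC, V=4.00V)
Op 1: CLOSE 3-1: Q_total=19.00, C_total=6.00, V=3.17; Q3=3.17, Q1=15.83; dissipated=0.817
Op 2: CLOSE 2-5: Q_total=19.00, C_total=9.00, V=2.11; Q2=10.56, Q5=8.44; dissipated=12.844
Op 3: CLOSE 3-4: Q_total=14.17, C_total=3.00, V=4.72; Q3=4.72, Q4=9.44; dissipated=1.815
Total dissipated: 15.476 μJ

Answer: 15.48 μJ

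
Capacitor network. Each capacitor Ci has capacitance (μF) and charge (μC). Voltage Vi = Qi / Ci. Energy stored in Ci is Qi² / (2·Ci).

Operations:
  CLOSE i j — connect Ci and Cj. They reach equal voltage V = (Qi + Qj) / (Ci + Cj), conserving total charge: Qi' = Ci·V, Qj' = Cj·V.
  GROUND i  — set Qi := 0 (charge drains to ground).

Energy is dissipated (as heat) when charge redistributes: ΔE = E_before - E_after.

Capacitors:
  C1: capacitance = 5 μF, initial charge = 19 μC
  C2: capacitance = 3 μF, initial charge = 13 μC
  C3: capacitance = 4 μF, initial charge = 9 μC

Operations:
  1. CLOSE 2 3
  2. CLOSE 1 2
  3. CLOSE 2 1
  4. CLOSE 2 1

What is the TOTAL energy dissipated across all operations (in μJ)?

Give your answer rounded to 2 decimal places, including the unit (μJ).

Answer: 4.13 μJ

Derivation:
Initial: C1(5μF, Q=19μC, V=3.80V), C2(3μF, Q=13μC, V=4.33V), C3(4μF, Q=9μC, V=2.25V)
Op 1: CLOSE 2-3: Q_total=22.00, C_total=7.00, V=3.14; Q2=9.43, Q3=12.57; dissipated=3.720
Op 2: CLOSE 1-2: Q_total=28.43, C_total=8.00, V=3.55; Q1=17.77, Q2=10.66; dissipated=0.405
Op 3: CLOSE 2-1: Q_total=28.43, C_total=8.00, V=3.55; Q2=10.66, Q1=17.77; dissipated=0.000
Op 4: CLOSE 2-1: Q_total=28.43, C_total=8.00, V=3.55; Q2=10.66, Q1=17.77; dissipated=0.000
Total dissipated: 4.125 μJ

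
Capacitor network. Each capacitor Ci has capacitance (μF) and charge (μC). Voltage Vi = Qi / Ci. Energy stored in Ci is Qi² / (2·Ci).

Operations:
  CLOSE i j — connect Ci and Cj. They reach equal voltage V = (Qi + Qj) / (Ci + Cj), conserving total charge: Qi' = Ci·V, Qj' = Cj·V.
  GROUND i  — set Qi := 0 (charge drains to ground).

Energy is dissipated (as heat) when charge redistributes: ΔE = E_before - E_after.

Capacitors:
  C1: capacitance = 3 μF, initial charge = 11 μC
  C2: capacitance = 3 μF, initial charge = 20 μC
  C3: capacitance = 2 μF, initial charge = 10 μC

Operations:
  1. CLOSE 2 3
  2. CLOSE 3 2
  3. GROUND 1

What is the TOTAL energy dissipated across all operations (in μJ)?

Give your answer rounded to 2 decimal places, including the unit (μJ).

Answer: 21.83 μJ

Derivation:
Initial: C1(3μF, Q=11μC, V=3.67V), C2(3μF, Q=20μC, V=6.67V), C3(2μF, Q=10μC, V=5.00V)
Op 1: CLOSE 2-3: Q_total=30.00, C_total=5.00, V=6.00; Q2=18.00, Q3=12.00; dissipated=1.667
Op 2: CLOSE 3-2: Q_total=30.00, C_total=5.00, V=6.00; Q3=12.00, Q2=18.00; dissipated=0.000
Op 3: GROUND 1: Q1=0; energy lost=20.167
Total dissipated: 21.833 μJ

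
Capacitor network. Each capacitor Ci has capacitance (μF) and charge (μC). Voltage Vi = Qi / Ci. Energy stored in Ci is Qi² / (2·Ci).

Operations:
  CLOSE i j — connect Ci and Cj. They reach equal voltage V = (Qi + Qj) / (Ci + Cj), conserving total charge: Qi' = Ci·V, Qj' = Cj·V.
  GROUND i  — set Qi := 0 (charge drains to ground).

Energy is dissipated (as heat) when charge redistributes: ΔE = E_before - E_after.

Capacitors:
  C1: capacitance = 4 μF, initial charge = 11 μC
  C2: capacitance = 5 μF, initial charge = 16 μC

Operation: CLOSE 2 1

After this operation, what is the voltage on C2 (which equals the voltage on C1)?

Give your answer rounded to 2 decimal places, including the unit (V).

Answer: 3.00 V

Derivation:
Initial: C1(4μF, Q=11μC, V=2.75V), C2(5μF, Q=16μC, V=3.20V)
Op 1: CLOSE 2-1: Q_total=27.00, C_total=9.00, V=3.00; Q2=15.00, Q1=12.00; dissipated=0.225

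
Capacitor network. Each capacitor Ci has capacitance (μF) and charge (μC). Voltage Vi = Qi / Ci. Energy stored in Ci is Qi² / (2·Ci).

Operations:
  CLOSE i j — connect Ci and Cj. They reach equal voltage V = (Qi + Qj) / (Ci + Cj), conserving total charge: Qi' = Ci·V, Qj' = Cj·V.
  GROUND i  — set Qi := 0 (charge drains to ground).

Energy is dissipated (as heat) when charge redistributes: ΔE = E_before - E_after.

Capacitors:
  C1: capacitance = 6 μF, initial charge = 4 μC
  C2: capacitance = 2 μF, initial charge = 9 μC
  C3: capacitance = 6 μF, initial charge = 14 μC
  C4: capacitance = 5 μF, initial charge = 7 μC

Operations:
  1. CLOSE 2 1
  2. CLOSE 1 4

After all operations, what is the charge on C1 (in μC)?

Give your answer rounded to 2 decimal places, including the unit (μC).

Initial: C1(6μF, Q=4μC, V=0.67V), C2(2μF, Q=9μC, V=4.50V), C3(6μF, Q=14μC, V=2.33V), C4(5μF, Q=7μC, V=1.40V)
Op 1: CLOSE 2-1: Q_total=13.00, C_total=8.00, V=1.62; Q2=3.25, Q1=9.75; dissipated=11.021
Op 2: CLOSE 1-4: Q_total=16.75, C_total=11.00, V=1.52; Q1=9.14, Q4=7.61; dissipated=0.069
Final charges: Q1=9.14, Q2=3.25, Q3=14.00, Q4=7.61

Answer: 9.14 μC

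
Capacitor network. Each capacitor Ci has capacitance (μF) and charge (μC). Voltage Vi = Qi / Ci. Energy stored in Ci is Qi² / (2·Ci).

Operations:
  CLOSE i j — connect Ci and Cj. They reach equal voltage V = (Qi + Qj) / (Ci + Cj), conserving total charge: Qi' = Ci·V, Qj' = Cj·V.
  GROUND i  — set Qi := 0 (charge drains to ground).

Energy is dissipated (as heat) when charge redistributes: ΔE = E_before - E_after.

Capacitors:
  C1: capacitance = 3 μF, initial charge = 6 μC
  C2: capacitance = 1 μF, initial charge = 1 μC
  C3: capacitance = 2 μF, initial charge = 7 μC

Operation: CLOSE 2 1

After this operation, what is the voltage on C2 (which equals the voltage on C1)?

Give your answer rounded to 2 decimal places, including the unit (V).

Answer: 1.75 V

Derivation:
Initial: C1(3μF, Q=6μC, V=2.00V), C2(1μF, Q=1μC, V=1.00V), C3(2μF, Q=7μC, V=3.50V)
Op 1: CLOSE 2-1: Q_total=7.00, C_total=4.00, V=1.75; Q2=1.75, Q1=5.25; dissipated=0.375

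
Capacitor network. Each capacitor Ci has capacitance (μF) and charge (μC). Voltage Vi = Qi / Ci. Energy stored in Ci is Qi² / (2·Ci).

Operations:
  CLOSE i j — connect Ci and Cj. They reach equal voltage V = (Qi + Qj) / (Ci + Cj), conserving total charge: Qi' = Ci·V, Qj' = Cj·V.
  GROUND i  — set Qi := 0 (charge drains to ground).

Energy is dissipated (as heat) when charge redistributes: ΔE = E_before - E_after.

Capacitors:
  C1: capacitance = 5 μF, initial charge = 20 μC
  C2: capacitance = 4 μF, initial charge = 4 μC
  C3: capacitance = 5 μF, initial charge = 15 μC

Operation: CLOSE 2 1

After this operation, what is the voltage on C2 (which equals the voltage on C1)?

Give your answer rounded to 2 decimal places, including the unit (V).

Initial: C1(5μF, Q=20μC, V=4.00V), C2(4μF, Q=4μC, V=1.00V), C3(5μF, Q=15μC, V=3.00V)
Op 1: CLOSE 2-1: Q_total=24.00, C_total=9.00, V=2.67; Q2=10.67, Q1=13.33; dissipated=10.000

Answer: 2.67 V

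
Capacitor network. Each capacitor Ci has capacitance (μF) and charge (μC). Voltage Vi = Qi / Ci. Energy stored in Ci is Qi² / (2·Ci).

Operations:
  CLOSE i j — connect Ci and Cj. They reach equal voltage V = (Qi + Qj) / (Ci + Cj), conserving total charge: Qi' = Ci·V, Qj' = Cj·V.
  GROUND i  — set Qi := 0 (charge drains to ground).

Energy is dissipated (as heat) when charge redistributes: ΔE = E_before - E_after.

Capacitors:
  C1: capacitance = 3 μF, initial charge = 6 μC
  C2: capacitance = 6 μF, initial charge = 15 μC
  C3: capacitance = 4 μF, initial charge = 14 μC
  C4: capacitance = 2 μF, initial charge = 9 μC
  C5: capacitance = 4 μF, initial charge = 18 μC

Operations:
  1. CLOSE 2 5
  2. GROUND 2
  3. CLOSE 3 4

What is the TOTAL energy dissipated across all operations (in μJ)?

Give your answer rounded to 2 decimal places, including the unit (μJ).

Initial: C1(3μF, Q=6μC, V=2.00V), C2(6μF, Q=15μC, V=2.50V), C3(4μF, Q=14μC, V=3.50V), C4(2μF, Q=9μC, V=4.50V), C5(4μF, Q=18μC, V=4.50V)
Op 1: CLOSE 2-5: Q_total=33.00, C_total=10.00, V=3.30; Q2=19.80, Q5=13.20; dissipated=4.800
Op 2: GROUND 2: Q2=0; energy lost=32.670
Op 3: CLOSE 3-4: Q_total=23.00, C_total=6.00, V=3.83; Q3=15.33, Q4=7.67; dissipated=0.667
Total dissipated: 38.137 μJ

Answer: 38.14 μJ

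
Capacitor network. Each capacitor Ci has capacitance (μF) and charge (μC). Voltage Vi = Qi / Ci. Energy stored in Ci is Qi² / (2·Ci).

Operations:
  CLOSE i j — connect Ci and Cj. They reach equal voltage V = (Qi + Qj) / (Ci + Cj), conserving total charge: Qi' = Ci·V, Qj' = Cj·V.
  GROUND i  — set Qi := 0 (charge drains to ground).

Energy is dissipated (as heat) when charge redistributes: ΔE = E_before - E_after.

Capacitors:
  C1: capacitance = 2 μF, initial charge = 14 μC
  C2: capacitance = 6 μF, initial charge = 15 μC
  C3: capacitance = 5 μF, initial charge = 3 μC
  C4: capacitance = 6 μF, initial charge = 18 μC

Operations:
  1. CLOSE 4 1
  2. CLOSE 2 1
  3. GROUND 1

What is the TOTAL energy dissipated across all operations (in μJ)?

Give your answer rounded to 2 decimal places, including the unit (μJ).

Initial: C1(2μF, Q=14μC, V=7.00V), C2(6μF, Q=15μC, V=2.50V), C3(5μF, Q=3μC, V=0.60V), C4(6μF, Q=18μC, V=3.00V)
Op 1: CLOSE 4-1: Q_total=32.00, C_total=8.00, V=4.00; Q4=24.00, Q1=8.00; dissipated=12.000
Op 2: CLOSE 2-1: Q_total=23.00, C_total=8.00, V=2.88; Q2=17.25, Q1=5.75; dissipated=1.688
Op 3: GROUND 1: Q1=0; energy lost=8.266
Total dissipated: 21.953 μJ

Answer: 21.95 μJ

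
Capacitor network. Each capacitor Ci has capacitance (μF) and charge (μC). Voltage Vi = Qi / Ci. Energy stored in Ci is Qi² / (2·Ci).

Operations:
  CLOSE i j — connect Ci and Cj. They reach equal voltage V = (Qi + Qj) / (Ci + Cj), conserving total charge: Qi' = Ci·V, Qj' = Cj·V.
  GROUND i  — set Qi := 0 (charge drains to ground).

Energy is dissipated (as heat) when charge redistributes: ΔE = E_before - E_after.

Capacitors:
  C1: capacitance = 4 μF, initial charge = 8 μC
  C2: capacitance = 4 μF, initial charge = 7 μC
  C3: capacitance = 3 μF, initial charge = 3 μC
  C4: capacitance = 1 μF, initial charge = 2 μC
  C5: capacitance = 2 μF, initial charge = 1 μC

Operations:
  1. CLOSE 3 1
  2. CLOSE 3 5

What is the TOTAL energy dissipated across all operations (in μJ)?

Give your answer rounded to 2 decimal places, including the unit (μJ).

Initial: C1(4μF, Q=8μC, V=2.00V), C2(4μF, Q=7μC, V=1.75V), C3(3μF, Q=3μC, V=1.00V), C4(1μF, Q=2μC, V=2.00V), C5(2μF, Q=1μC, V=0.50V)
Op 1: CLOSE 3-1: Q_total=11.00, C_total=7.00, V=1.57; Q3=4.71, Q1=6.29; dissipated=0.857
Op 2: CLOSE 3-5: Q_total=5.71, C_total=5.00, V=1.14; Q3=3.43, Q5=2.29; dissipated=0.689
Total dissipated: 1.546 μJ

Answer: 1.55 μJ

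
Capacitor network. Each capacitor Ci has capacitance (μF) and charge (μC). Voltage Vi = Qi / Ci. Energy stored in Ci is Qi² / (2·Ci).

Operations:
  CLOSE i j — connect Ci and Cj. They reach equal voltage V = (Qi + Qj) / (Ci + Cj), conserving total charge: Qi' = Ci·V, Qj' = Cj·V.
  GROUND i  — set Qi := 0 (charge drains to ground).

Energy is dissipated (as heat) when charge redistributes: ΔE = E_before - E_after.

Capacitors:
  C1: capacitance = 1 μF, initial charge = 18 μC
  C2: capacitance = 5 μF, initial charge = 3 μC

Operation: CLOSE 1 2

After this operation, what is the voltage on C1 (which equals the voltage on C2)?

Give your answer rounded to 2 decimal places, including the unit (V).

Initial: C1(1μF, Q=18μC, V=18.00V), C2(5μF, Q=3μC, V=0.60V)
Op 1: CLOSE 1-2: Q_total=21.00, C_total=6.00, V=3.50; Q1=3.50, Q2=17.50; dissipated=126.150

Answer: 3.50 V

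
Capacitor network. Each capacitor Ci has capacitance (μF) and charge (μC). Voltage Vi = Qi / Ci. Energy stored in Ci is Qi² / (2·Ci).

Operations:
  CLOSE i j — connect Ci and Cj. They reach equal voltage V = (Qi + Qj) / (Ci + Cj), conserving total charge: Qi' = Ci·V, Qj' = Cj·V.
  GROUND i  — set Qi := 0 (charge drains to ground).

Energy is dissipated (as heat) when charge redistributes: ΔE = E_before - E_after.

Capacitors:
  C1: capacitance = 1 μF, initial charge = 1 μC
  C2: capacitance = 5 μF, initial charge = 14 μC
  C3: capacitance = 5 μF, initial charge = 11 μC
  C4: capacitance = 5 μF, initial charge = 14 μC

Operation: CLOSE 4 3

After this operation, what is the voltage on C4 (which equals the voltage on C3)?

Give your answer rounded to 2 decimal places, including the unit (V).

Initial: C1(1μF, Q=1μC, V=1.00V), C2(5μF, Q=14μC, V=2.80V), C3(5μF, Q=11μC, V=2.20V), C4(5μF, Q=14μC, V=2.80V)
Op 1: CLOSE 4-3: Q_total=25.00, C_total=10.00, V=2.50; Q4=12.50, Q3=12.50; dissipated=0.450

Answer: 2.50 V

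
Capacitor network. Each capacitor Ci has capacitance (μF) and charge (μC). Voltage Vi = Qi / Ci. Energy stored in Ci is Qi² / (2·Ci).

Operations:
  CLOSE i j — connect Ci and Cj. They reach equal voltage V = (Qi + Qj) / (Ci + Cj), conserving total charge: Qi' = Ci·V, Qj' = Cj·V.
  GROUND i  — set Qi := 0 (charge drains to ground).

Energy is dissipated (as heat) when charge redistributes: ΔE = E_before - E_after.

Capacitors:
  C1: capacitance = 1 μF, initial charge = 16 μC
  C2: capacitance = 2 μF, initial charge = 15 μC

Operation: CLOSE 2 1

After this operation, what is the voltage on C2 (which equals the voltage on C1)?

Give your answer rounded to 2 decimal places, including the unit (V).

Answer: 10.33 V

Derivation:
Initial: C1(1μF, Q=16μC, V=16.00V), C2(2μF, Q=15μC, V=7.50V)
Op 1: CLOSE 2-1: Q_total=31.00, C_total=3.00, V=10.33; Q2=20.67, Q1=10.33; dissipated=24.083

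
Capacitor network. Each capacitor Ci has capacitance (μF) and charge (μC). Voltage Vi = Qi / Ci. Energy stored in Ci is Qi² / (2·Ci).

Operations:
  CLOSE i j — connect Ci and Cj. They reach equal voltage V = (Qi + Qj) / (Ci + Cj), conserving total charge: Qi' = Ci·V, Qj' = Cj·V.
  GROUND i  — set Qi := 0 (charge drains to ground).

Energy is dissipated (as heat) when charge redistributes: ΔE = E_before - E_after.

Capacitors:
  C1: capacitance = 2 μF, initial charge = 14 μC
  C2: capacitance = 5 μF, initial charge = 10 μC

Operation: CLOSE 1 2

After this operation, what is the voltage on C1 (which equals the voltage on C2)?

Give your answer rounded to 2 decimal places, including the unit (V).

Initial: C1(2μF, Q=14μC, V=7.00V), C2(5μF, Q=10μC, V=2.00V)
Op 1: CLOSE 1-2: Q_total=24.00, C_total=7.00, V=3.43; Q1=6.86, Q2=17.14; dissipated=17.857

Answer: 3.43 V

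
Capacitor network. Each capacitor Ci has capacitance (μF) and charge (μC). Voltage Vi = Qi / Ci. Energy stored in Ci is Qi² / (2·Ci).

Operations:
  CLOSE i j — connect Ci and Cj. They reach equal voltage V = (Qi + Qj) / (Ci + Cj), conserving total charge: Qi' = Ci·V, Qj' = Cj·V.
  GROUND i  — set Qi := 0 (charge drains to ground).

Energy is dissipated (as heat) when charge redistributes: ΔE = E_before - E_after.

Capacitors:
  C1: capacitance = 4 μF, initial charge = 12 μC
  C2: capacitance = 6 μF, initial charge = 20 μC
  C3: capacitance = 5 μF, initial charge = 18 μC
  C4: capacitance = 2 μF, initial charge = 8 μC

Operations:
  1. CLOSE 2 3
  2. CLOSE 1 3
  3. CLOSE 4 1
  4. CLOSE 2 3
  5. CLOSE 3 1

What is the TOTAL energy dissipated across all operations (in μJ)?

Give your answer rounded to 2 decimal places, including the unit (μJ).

Answer: 0.78 μJ

Derivation:
Initial: C1(4μF, Q=12μC, V=3.00V), C2(6μF, Q=20μC, V=3.33V), C3(5μF, Q=18μC, V=3.60V), C4(2μF, Q=8μC, V=4.00V)
Op 1: CLOSE 2-3: Q_total=38.00, C_total=11.00, V=3.45; Q2=20.73, Q3=17.27; dissipated=0.097
Op 2: CLOSE 1-3: Q_total=29.27, C_total=9.00, V=3.25; Q1=13.01, Q3=16.26; dissipated=0.230
Op 3: CLOSE 4-1: Q_total=21.01, C_total=6.00, V=3.50; Q4=7.00, Q1=14.01; dissipated=0.372
Op 4: CLOSE 2-3: Q_total=36.99, C_total=11.00, V=3.36; Q2=20.18, Q3=16.81; dissipated=0.056
Op 5: CLOSE 3-1: Q_total=30.82, C_total=9.00, V=3.42; Q3=17.12, Q1=13.70; dissipated=0.021
Total dissipated: 0.776 μJ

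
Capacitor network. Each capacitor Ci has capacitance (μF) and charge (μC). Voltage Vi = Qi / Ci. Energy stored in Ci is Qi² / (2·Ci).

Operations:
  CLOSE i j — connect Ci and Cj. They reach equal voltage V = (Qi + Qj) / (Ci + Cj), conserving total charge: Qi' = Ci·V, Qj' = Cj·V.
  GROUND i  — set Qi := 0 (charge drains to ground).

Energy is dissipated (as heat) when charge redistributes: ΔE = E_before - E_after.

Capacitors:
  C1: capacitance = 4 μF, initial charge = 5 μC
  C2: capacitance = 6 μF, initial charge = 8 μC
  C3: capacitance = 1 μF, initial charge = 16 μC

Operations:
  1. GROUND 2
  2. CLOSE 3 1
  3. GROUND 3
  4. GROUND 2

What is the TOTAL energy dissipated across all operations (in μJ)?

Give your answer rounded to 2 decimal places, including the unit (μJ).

Initial: C1(4μF, Q=5μC, V=1.25V), C2(6μF, Q=8μC, V=1.33V), C3(1μF, Q=16μC, V=16.00V)
Op 1: GROUND 2: Q2=0; energy lost=5.333
Op 2: CLOSE 3-1: Q_total=21.00, C_total=5.00, V=4.20; Q3=4.20, Q1=16.80; dissipated=87.025
Op 3: GROUND 3: Q3=0; energy lost=8.820
Op 4: GROUND 2: Q2=0; energy lost=0.000
Total dissipated: 101.178 μJ

Answer: 101.18 μJ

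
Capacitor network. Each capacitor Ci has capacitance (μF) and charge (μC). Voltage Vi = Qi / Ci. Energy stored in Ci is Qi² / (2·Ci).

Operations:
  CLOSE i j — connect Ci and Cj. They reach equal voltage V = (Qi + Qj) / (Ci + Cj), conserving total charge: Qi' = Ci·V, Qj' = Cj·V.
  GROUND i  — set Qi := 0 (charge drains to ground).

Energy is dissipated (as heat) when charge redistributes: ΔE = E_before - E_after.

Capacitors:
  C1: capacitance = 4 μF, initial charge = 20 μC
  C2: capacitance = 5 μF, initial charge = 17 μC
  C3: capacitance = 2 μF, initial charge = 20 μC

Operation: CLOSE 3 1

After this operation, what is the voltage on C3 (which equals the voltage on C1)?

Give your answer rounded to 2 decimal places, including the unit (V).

Answer: 6.67 V

Derivation:
Initial: C1(4μF, Q=20μC, V=5.00V), C2(5μF, Q=17μC, V=3.40V), C3(2μF, Q=20μC, V=10.00V)
Op 1: CLOSE 3-1: Q_total=40.00, C_total=6.00, V=6.67; Q3=13.33, Q1=26.67; dissipated=16.667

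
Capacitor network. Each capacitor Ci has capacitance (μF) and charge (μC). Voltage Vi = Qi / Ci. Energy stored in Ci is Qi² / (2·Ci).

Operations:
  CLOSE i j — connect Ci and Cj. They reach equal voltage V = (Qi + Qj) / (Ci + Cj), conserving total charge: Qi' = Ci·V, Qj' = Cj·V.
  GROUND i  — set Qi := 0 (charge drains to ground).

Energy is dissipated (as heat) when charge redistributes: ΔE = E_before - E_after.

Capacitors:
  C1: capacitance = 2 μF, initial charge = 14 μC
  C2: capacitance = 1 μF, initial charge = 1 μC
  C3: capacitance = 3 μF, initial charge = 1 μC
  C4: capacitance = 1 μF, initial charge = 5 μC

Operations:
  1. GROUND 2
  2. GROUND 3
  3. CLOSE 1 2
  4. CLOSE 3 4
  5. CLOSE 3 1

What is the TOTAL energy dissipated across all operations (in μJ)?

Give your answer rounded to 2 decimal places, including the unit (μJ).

Answer: 33.38 μJ

Derivation:
Initial: C1(2μF, Q=14μC, V=7.00V), C2(1μF, Q=1μC, V=1.00V), C3(3μF, Q=1μC, V=0.33V), C4(1μF, Q=5μC, V=5.00V)
Op 1: GROUND 2: Q2=0; energy lost=0.500
Op 2: GROUND 3: Q3=0; energy lost=0.167
Op 3: CLOSE 1-2: Q_total=14.00, C_total=3.00, V=4.67; Q1=9.33, Q2=4.67; dissipated=16.333
Op 4: CLOSE 3-4: Q_total=5.00, C_total=4.00, V=1.25; Q3=3.75, Q4=1.25; dissipated=9.375
Op 5: CLOSE 3-1: Q_total=13.08, C_total=5.00, V=2.62; Q3=7.85, Q1=5.23; dissipated=7.004
Total dissipated: 33.379 μJ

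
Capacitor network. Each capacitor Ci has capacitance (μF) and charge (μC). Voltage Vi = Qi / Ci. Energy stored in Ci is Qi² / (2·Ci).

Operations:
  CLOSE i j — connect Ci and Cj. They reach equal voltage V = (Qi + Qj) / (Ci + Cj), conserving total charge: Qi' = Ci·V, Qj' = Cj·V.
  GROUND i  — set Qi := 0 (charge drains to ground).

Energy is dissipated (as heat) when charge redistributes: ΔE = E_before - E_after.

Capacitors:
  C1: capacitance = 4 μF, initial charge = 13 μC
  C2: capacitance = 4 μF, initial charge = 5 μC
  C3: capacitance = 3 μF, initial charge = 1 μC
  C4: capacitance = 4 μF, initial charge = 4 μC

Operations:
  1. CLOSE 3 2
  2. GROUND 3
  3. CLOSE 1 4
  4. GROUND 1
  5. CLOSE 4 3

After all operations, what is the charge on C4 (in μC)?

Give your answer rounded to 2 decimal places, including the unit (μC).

Initial: C1(4μF, Q=13μC, V=3.25V), C2(4μF, Q=5μC, V=1.25V), C3(3μF, Q=1μC, V=0.33V), C4(4μF, Q=4μC, V=1.00V)
Op 1: CLOSE 3-2: Q_total=6.00, C_total=7.00, V=0.86; Q3=2.57, Q2=3.43; dissipated=0.720
Op 2: GROUND 3: Q3=0; energy lost=1.102
Op 3: CLOSE 1-4: Q_total=17.00, C_total=8.00, V=2.12; Q1=8.50, Q4=8.50; dissipated=5.062
Op 4: GROUND 1: Q1=0; energy lost=9.031
Op 5: CLOSE 4-3: Q_total=8.50, C_total=7.00, V=1.21; Q4=4.86, Q3=3.64; dissipated=3.871
Final charges: Q1=0.00, Q2=3.43, Q3=3.64, Q4=4.86

Answer: 4.86 μC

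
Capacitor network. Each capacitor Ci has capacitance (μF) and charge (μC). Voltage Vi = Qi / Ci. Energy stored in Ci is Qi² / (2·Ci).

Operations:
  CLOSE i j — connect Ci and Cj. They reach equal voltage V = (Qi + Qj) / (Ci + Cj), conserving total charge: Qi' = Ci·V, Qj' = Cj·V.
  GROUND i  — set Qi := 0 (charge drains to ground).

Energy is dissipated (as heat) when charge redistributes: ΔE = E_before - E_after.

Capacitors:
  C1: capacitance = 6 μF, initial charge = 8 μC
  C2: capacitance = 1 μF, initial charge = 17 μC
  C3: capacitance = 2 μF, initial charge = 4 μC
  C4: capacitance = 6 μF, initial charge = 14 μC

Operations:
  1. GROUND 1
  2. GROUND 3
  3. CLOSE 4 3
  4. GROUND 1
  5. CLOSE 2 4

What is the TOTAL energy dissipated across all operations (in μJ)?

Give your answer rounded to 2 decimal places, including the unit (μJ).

Initial: C1(6μF, Q=8μC, V=1.33V), C2(1μF, Q=17μC, V=17.00V), C3(2μF, Q=4μC, V=2.00V), C4(6μF, Q=14μC, V=2.33V)
Op 1: GROUND 1: Q1=0; energy lost=5.333
Op 2: GROUND 3: Q3=0; energy lost=4.000
Op 3: CLOSE 4-3: Q_total=14.00, C_total=8.00, V=1.75; Q4=10.50, Q3=3.50; dissipated=4.083
Op 4: GROUND 1: Q1=0; energy lost=0.000
Op 5: CLOSE 2-4: Q_total=27.50, C_total=7.00, V=3.93; Q2=3.93, Q4=23.57; dissipated=99.670
Total dissipated: 113.086 μJ

Answer: 113.09 μJ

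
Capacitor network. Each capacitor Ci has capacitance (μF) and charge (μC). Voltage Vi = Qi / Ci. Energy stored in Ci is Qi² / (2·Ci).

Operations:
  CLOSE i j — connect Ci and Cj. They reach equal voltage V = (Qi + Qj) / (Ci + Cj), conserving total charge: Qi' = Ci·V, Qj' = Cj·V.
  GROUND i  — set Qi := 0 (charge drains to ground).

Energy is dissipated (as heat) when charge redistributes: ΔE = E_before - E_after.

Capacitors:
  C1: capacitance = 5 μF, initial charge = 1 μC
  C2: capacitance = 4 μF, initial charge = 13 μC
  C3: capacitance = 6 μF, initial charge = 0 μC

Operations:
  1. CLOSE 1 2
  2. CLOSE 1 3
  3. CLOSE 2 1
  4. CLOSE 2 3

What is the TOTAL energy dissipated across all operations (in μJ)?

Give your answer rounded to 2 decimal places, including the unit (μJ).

Initial: C1(5μF, Q=1μC, V=0.20V), C2(4μF, Q=13μC, V=3.25V), C3(6μF, Q=0μC, V=0.00V)
Op 1: CLOSE 1-2: Q_total=14.00, C_total=9.00, V=1.56; Q1=7.78, Q2=6.22; dissipated=10.336
Op 2: CLOSE 1-3: Q_total=7.78, C_total=11.00, V=0.71; Q1=3.54, Q3=4.24; dissipated=3.300
Op 3: CLOSE 2-1: Q_total=9.76, C_total=9.00, V=1.08; Q2=4.34, Q1=5.42; dissipated=0.800
Op 4: CLOSE 2-3: Q_total=8.58, C_total=10.00, V=0.86; Q2=3.43, Q3=5.15; dissipated=0.171
Total dissipated: 14.606 μJ

Answer: 14.61 μJ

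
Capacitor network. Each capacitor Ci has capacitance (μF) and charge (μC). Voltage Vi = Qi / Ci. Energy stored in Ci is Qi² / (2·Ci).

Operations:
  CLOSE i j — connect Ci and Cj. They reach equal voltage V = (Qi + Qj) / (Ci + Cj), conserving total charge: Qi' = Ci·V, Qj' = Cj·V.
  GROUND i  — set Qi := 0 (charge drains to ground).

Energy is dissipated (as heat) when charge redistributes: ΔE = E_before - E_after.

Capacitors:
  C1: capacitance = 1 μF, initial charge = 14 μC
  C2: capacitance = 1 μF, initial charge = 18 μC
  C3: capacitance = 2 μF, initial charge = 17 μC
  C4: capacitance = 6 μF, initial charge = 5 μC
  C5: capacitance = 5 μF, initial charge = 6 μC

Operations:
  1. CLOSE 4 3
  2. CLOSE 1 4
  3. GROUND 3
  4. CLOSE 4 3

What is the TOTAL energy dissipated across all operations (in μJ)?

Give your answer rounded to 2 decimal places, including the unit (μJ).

Initial: C1(1μF, Q=14μC, V=14.00V), C2(1μF, Q=18μC, V=18.00V), C3(2μF, Q=17μC, V=8.50V), C4(6μF, Q=5μC, V=0.83V), C5(5μF, Q=6μC, V=1.20V)
Op 1: CLOSE 4-3: Q_total=22.00, C_total=8.00, V=2.75; Q4=16.50, Q3=5.50; dissipated=44.083
Op 2: CLOSE 1-4: Q_total=30.50, C_total=7.00, V=4.36; Q1=4.36, Q4=26.14; dissipated=54.241
Op 3: GROUND 3: Q3=0; energy lost=7.562
Op 4: CLOSE 4-3: Q_total=26.14, C_total=8.00, V=3.27; Q4=19.61, Q3=6.54; dissipated=14.239
Total dissipated: 120.125 μJ

Answer: 120.13 μJ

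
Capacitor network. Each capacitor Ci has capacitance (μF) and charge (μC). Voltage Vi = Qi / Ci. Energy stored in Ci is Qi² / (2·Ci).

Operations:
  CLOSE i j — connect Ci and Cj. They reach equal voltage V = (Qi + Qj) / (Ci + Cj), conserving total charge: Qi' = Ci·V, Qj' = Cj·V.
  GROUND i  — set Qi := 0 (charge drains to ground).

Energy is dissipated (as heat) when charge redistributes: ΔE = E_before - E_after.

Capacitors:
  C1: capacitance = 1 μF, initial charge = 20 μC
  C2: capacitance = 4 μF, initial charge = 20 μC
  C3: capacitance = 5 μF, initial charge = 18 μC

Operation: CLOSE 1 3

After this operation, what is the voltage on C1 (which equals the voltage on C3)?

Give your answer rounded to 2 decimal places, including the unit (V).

Initial: C1(1μF, Q=20μC, V=20.00V), C2(4μF, Q=20μC, V=5.00V), C3(5μF, Q=18μC, V=3.60V)
Op 1: CLOSE 1-3: Q_total=38.00, C_total=6.00, V=6.33; Q1=6.33, Q3=31.67; dissipated=112.067

Answer: 6.33 V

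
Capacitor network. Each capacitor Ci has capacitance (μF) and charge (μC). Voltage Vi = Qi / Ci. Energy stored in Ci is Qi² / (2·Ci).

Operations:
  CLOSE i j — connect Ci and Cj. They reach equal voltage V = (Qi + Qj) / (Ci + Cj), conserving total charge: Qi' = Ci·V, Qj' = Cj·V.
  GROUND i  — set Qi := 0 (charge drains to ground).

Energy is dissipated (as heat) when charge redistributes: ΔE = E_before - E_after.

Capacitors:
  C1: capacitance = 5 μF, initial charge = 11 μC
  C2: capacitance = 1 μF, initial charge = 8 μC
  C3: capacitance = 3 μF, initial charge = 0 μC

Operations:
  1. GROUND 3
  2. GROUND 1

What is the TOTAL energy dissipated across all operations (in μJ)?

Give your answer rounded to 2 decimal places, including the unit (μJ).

Answer: 12.10 μJ

Derivation:
Initial: C1(5μF, Q=11μC, V=2.20V), C2(1μF, Q=8μC, V=8.00V), C3(3μF, Q=0μC, V=0.00V)
Op 1: GROUND 3: Q3=0; energy lost=0.000
Op 2: GROUND 1: Q1=0; energy lost=12.100
Total dissipated: 12.100 μJ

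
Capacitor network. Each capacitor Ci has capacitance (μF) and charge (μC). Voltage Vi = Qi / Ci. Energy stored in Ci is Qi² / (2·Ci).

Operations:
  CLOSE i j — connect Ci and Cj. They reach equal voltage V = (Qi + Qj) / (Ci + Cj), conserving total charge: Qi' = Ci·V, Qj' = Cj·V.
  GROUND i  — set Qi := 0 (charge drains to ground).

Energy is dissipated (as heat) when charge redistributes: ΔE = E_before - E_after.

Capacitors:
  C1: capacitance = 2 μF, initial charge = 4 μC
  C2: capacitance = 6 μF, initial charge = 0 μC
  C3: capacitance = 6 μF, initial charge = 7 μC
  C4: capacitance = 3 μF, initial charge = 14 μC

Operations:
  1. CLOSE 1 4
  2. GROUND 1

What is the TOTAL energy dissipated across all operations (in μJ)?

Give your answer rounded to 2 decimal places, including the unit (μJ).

Initial: C1(2μF, Q=4μC, V=2.00V), C2(6μF, Q=0μC, V=0.00V), C3(6μF, Q=7μC, V=1.17V), C4(3μF, Q=14μC, V=4.67V)
Op 1: CLOSE 1-4: Q_total=18.00, C_total=5.00, V=3.60; Q1=7.20, Q4=10.80; dissipated=4.267
Op 2: GROUND 1: Q1=0; energy lost=12.960
Total dissipated: 17.227 μJ

Answer: 17.23 μJ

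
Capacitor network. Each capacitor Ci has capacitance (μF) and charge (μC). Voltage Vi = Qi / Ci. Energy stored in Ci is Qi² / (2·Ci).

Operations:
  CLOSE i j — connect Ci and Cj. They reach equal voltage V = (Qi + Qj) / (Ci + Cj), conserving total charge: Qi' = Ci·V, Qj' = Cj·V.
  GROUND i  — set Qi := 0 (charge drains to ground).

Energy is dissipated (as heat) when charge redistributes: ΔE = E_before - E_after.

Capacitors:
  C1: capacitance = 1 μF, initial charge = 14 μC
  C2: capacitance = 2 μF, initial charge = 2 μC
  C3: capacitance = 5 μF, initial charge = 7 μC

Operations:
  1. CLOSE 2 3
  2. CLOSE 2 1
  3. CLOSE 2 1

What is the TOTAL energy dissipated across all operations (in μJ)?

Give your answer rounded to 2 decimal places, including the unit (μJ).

Answer: 54.00 μJ

Derivation:
Initial: C1(1μF, Q=14μC, V=14.00V), C2(2μF, Q=2μC, V=1.00V), C3(5μF, Q=7μC, V=1.40V)
Op 1: CLOSE 2-3: Q_total=9.00, C_total=7.00, V=1.29; Q2=2.57, Q3=6.43; dissipated=0.114
Op 2: CLOSE 2-1: Q_total=16.57, C_total=3.00, V=5.52; Q2=11.05, Q1=5.52; dissipated=53.884
Op 3: CLOSE 2-1: Q_total=16.57, C_total=3.00, V=5.52; Q2=11.05, Q1=5.52; dissipated=0.000
Total dissipated: 53.999 μJ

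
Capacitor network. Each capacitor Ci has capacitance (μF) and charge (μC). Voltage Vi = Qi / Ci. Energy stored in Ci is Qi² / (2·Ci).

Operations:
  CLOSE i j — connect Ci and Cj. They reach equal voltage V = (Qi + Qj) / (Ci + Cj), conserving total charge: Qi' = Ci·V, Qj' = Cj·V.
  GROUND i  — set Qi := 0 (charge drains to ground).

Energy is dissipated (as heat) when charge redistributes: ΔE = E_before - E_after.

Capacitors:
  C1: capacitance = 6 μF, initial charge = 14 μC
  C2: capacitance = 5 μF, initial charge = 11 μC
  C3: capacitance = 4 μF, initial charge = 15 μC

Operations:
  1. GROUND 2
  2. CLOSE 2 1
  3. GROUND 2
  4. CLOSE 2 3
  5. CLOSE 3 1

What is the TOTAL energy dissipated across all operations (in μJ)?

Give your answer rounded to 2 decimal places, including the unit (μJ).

Answer: 39.39 μJ

Derivation:
Initial: C1(6μF, Q=14μC, V=2.33V), C2(5μF, Q=11μC, V=2.20V), C3(4μF, Q=15μC, V=3.75V)
Op 1: GROUND 2: Q2=0; energy lost=12.100
Op 2: CLOSE 2-1: Q_total=14.00, C_total=11.00, V=1.27; Q2=6.36, Q1=7.64; dissipated=7.424
Op 3: GROUND 2: Q2=0; energy lost=4.050
Op 4: CLOSE 2-3: Q_total=15.00, C_total=9.00, V=1.67; Q2=8.33, Q3=6.67; dissipated=15.625
Op 5: CLOSE 3-1: Q_total=14.30, C_total=10.00, V=1.43; Q3=5.72, Q1=8.58; dissipated=0.186
Total dissipated: 39.385 μJ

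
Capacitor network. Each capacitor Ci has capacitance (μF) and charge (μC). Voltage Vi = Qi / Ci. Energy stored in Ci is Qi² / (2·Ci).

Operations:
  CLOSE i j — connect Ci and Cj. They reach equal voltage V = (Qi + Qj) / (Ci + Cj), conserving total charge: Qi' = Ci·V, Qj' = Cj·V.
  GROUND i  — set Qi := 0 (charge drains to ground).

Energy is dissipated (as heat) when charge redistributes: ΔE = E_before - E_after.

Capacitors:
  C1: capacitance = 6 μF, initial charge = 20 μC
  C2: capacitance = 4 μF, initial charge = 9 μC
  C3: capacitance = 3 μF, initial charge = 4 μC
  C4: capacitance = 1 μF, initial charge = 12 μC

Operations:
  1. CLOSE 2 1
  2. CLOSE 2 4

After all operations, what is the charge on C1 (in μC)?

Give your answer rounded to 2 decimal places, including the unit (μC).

Answer: 17.40 μC

Derivation:
Initial: C1(6μF, Q=20μC, V=3.33V), C2(4μF, Q=9μC, V=2.25V), C3(3μF, Q=4μC, V=1.33V), C4(1μF, Q=12μC, V=12.00V)
Op 1: CLOSE 2-1: Q_total=29.00, C_total=10.00, V=2.90; Q2=11.60, Q1=17.40; dissipated=1.408
Op 2: CLOSE 2-4: Q_total=23.60, C_total=5.00, V=4.72; Q2=18.88, Q4=4.72; dissipated=33.124
Final charges: Q1=17.40, Q2=18.88, Q3=4.00, Q4=4.72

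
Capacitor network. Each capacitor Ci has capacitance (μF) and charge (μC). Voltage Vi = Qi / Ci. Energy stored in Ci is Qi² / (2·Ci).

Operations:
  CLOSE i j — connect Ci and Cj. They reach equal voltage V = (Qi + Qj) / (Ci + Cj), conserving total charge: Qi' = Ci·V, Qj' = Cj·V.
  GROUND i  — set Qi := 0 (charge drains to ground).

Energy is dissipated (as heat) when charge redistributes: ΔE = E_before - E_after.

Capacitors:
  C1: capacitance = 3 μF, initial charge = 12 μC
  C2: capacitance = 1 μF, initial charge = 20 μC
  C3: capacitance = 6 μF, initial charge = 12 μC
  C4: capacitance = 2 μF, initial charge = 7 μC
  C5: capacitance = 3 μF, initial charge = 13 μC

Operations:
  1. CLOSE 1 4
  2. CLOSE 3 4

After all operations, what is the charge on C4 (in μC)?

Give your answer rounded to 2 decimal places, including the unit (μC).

Answer: 4.90 μC

Derivation:
Initial: C1(3μF, Q=12μC, V=4.00V), C2(1μF, Q=20μC, V=20.00V), C3(6μF, Q=12μC, V=2.00V), C4(2μF, Q=7μC, V=3.50V), C5(3μF, Q=13μC, V=4.33V)
Op 1: CLOSE 1-4: Q_total=19.00, C_total=5.00, V=3.80; Q1=11.40, Q4=7.60; dissipated=0.150
Op 2: CLOSE 3-4: Q_total=19.60, C_total=8.00, V=2.45; Q3=14.70, Q4=4.90; dissipated=2.430
Final charges: Q1=11.40, Q2=20.00, Q3=14.70, Q4=4.90, Q5=13.00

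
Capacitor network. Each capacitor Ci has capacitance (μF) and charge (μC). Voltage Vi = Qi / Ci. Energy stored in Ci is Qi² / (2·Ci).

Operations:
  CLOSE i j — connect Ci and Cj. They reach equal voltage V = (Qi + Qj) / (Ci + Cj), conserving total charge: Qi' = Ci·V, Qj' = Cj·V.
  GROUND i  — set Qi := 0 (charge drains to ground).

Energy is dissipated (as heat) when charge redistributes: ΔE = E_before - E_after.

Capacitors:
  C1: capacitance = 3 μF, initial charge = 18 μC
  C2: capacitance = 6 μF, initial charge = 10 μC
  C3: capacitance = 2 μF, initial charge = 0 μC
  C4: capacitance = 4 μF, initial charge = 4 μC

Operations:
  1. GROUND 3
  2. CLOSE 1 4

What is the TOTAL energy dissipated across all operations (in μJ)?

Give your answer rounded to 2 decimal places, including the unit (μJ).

Initial: C1(3μF, Q=18μC, V=6.00V), C2(6μF, Q=10μC, V=1.67V), C3(2μF, Q=0μC, V=0.00V), C4(4μF, Q=4μC, V=1.00V)
Op 1: GROUND 3: Q3=0; energy lost=0.000
Op 2: CLOSE 1-4: Q_total=22.00, C_total=7.00, V=3.14; Q1=9.43, Q4=12.57; dissipated=21.429
Total dissipated: 21.429 μJ

Answer: 21.43 μJ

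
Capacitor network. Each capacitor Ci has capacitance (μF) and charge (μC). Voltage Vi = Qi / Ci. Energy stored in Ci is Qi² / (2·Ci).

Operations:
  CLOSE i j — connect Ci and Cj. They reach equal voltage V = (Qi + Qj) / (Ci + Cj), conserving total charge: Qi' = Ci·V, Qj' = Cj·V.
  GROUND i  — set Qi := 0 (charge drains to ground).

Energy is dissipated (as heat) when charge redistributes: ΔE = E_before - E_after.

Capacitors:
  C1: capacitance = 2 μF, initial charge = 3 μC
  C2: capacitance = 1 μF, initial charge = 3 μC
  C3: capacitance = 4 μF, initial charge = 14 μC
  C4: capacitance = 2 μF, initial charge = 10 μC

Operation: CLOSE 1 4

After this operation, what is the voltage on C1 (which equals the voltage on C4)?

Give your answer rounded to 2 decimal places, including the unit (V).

Answer: 3.25 V

Derivation:
Initial: C1(2μF, Q=3μC, V=1.50V), C2(1μF, Q=3μC, V=3.00V), C3(4μF, Q=14μC, V=3.50V), C4(2μF, Q=10μC, V=5.00V)
Op 1: CLOSE 1-4: Q_total=13.00, C_total=4.00, V=3.25; Q1=6.50, Q4=6.50; dissipated=6.125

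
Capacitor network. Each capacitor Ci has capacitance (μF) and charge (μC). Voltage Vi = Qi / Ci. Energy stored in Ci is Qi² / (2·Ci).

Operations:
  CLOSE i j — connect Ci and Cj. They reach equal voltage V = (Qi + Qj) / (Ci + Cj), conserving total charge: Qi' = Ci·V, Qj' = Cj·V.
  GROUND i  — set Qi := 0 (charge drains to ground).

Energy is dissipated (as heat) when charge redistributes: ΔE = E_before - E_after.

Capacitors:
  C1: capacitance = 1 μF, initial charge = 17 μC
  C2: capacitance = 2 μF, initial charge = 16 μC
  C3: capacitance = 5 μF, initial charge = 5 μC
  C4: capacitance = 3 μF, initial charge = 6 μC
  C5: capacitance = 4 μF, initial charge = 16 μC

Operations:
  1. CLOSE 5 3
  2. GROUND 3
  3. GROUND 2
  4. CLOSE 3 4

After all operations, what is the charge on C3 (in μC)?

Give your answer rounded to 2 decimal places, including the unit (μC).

Answer: 3.75 μC

Derivation:
Initial: C1(1μF, Q=17μC, V=17.00V), C2(2μF, Q=16μC, V=8.00V), C3(5μF, Q=5μC, V=1.00V), C4(3μF, Q=6μC, V=2.00V), C5(4μF, Q=16μC, V=4.00V)
Op 1: CLOSE 5-3: Q_total=21.00, C_total=9.00, V=2.33; Q5=9.33, Q3=11.67; dissipated=10.000
Op 2: GROUND 3: Q3=0; energy lost=13.611
Op 3: GROUND 2: Q2=0; energy lost=64.000
Op 4: CLOSE 3-4: Q_total=6.00, C_total=8.00, V=0.75; Q3=3.75, Q4=2.25; dissipated=3.750
Final charges: Q1=17.00, Q2=0.00, Q3=3.75, Q4=2.25, Q5=9.33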